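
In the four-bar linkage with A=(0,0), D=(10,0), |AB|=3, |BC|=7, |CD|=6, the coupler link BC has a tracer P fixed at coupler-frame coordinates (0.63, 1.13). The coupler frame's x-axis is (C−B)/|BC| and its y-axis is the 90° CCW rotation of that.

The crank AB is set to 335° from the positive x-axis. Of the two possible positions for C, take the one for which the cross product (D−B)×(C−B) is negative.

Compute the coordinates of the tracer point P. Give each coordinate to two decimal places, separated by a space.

3.92 -0.79

A=(0,0), D=(10.00,0)
B = A + 3.00·(cos335°, sin335°) = (2.7189, -1.2679)
|BD| = 7.3906
circle(B,7.00) ∩ circle(D,6.00): a=4.5748, h=5.2982
  candidates: C₊=(6.3170,4.7366) cross=39.157; C₋=(8.1348,-5.7027) cross=-39.157
  mode - wants cross < 0 → take C=(8.1348,-5.7027) (cross=-39.157)
ex = (C−B)/|BC| = (0.7737,-0.6336); ey = (0.6336,0.7737)
P = B + 0.63·ex + 1.13·ey = (3.9223,-0.7927)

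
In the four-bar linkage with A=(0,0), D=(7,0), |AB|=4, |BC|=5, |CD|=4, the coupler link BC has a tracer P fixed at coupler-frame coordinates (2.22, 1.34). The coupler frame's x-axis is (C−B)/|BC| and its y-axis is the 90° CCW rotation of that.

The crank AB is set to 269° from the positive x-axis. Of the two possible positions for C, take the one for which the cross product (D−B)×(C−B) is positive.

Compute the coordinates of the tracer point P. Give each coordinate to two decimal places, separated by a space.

A=(0,0), D=(7.00,0)
B = A + 4.00·(cos269°, sin269°) = (-0.0698, -3.9994)
|BD| = 8.1226
circle(B,5.00) ∩ circle(D,4.00): a=4.6153, h=1.9232
  candidates: C₊=(3.0004,-0.0530) cross=15.622; C₋=(4.8942,-3.4008) cross=-15.622
  mode + wants cross > 0 → take C=(3.0004,-0.0530) (cross=15.622)
ex = (C−B)/|BC| = (0.6140,0.7893); ey = (-0.7893,0.6140)
P = B + 2.22·ex + 1.34·ey = (0.2357,-1.4244)

0.24 -1.42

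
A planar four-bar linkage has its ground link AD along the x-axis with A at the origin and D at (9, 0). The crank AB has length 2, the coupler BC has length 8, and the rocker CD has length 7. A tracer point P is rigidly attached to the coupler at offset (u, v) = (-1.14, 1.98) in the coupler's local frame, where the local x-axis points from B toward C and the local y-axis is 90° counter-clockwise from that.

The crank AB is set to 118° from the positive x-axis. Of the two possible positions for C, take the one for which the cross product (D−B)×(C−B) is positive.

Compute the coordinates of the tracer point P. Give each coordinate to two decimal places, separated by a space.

-2.98 2.79

A=(0,0), D=(9.00,0)
B = A + 2.00·(cos118°, sin118°) = (-0.9389, 1.7659)
|BD| = 10.0946
circle(B,8.00) ∩ circle(D,7.00): a=5.7903, h=5.5202
  candidates: C₊=(5.7277,6.1881) cross=55.724; C₋=(3.7964,-4.6821) cross=-55.724
  mode + wants cross > 0 → take C=(5.7277,6.1881) (cross=55.724)
ex = (C−B)/|BC| = (0.8333,0.5528); ey = (-0.5528,0.8333)
P = B + -1.14·ex + 1.98·ey = (-2.9834,2.7857)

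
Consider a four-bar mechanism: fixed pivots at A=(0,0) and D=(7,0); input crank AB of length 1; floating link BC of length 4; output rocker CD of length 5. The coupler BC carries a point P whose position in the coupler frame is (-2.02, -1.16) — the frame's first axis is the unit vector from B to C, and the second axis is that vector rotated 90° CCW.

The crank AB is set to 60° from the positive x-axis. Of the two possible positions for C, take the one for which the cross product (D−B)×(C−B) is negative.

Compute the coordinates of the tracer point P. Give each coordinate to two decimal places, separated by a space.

-1.57 1.94

A=(0,0), D=(7.00,0)
B = A + 1.00·(cos60°, sin60°) = (0.5000, 0.8660)
|BD| = 6.5574
circle(B,4.00) ∩ circle(D,5.00): a=2.5925, h=3.0462
  candidates: C₊=(3.4721,3.5431) cross=19.975; C₋=(2.6675,-2.4958) cross=-19.975
  mode - wants cross < 0 → take C=(2.6675,-2.4958) (cross=-19.975)
ex = (C−B)/|BC| = (0.5419,-0.8405); ey = (0.8405,0.5419)
P = B + -2.02·ex + -1.16·ey = (-1.5695,1.9352)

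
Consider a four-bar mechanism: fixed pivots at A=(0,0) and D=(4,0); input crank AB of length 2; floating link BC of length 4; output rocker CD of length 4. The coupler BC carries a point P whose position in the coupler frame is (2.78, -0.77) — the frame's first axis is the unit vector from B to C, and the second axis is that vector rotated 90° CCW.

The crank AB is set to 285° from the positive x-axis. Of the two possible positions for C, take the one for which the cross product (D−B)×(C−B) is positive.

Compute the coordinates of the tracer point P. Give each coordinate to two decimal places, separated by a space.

A=(0,0), D=(4.00,0)
B = A + 2.00·(cos285°, sin285°) = (0.5176, -1.9319)
|BD| = 3.9823
circle(B,4.00) ∩ circle(D,4.00): a=1.9912, h=3.4692
  candidates: C₊=(0.5759,2.0677) cross=13.815; C₋=(3.9417,-3.9996) cross=-13.815
  mode + wants cross > 0 → take C=(0.5759,2.0677) (cross=13.815)
ex = (C−B)/|BC| = (0.0146,0.9999); ey = (-0.9999,0.0146)
P = B + 2.78·ex + -0.77·ey = (1.3280,0.8366)

1.33 0.84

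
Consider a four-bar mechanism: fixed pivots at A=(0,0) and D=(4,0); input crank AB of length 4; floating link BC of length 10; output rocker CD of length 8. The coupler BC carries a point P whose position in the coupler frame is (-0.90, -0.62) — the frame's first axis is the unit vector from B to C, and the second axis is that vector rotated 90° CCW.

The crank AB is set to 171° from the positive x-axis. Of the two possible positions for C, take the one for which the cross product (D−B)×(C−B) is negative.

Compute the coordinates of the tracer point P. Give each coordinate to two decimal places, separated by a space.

A=(0,0), D=(4.00,0)
B = A + 4.00·(cos171°, sin171°) = (-3.9508, 0.6257)
|BD| = 7.9753
circle(B,10.00) ∩ circle(D,8.00): a=6.2446, h=7.8105
  candidates: C₊=(2.8874,7.9223) cross=62.292; C₋=(1.6618,-7.6507) cross=-62.292
  mode - wants cross < 0 → take C=(1.6618,-7.6507) (cross=-62.292)
ex = (C−B)/|BC| = (0.5613,-0.8276); ey = (0.8276,0.5613)
P = B + -0.90·ex + -0.62·ey = (-4.9690,1.0226)

-4.97 1.02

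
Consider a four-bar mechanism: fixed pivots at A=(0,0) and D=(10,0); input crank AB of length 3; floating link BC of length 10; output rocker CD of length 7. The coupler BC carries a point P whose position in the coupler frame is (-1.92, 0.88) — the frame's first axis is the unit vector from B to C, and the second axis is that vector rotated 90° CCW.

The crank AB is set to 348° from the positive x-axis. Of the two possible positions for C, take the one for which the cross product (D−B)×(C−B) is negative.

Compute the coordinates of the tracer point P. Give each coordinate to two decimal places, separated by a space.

A=(0,0), D=(10.00,0)
B = A + 3.00·(cos348°, sin348°) = (2.9344, -0.6237)
|BD| = 7.0930
circle(B,10.00) ∩ circle(D,7.00): a=7.1416, h=6.9998
  candidates: C₊=(9.4328,6.9770) cross=49.650; C₋=(10.6639,-6.9684) cross=-49.650
  mode - wants cross < 0 → take C=(10.6639,-6.9684) (cross=-49.650)
ex = (C−B)/|BC| = (0.7729,-0.6345); ey = (0.6345,0.7729)
P = B + -1.92·ex + 0.88·ey = (2.0087,1.2746)

2.01 1.27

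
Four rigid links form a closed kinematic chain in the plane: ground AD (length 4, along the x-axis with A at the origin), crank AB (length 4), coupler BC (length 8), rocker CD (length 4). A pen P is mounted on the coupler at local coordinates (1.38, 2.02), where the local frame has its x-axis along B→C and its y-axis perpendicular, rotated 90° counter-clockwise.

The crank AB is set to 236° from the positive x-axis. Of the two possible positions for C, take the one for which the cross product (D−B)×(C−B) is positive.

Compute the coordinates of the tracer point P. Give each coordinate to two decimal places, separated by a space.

A=(0,0), D=(4.00,0)
B = A + 4.00·(cos236°, sin236°) = (-2.2368, -3.3162)
|BD| = 7.0636
circle(B,8.00) ∩ circle(D,4.00): a=6.9295, h=3.9978
  candidates: C₊=(2.0048,3.4669) cross=28.238; C₋=(5.7584,-3.5928) cross=-28.238
  mode + wants cross > 0 → take C=(2.0048,3.4669) (cross=28.238)
ex = (C−B)/|BC| = (0.5302,0.8479); ey = (-0.8479,0.5302)
P = B + 1.38·ex + 2.02·ey = (-3.2178,-1.0751)

-3.22 -1.08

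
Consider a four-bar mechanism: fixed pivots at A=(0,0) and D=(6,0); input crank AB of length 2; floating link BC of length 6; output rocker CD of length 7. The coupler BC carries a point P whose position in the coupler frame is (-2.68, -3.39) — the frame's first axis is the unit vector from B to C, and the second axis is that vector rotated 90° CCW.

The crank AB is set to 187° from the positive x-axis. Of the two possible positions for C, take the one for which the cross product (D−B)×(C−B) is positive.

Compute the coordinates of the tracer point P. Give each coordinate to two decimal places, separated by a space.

-0.41 -4.27

A=(0,0), D=(6.00,0)
B = A + 2.00·(cos187°, sin187°) = (-1.9851, -0.2437)
|BD| = 7.9888
circle(B,6.00) ∩ circle(D,7.00): a=3.1808, h=5.0875
  candidates: C₊=(1.0390,4.9384) cross=40.643; C₋=(1.3494,-5.2318) cross=-40.643
  mode + wants cross > 0 → take C=(1.0390,4.9384) (cross=40.643)
ex = (C−B)/|BC| = (0.5040,0.8637); ey = (-0.8637,0.5040)
P = B + -2.68·ex + -3.39·ey = (-0.4079,-4.2670)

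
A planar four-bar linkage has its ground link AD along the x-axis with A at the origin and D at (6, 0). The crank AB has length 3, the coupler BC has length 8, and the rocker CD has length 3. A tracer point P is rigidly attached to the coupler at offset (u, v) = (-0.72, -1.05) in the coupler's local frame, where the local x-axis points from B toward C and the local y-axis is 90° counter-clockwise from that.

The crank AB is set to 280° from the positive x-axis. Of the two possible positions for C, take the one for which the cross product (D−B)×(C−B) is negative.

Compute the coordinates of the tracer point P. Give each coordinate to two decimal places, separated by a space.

A=(0,0), D=(6.00,0)
B = A + 3.00·(cos280°, sin280°) = (0.5209, -2.9544)
|BD| = 6.2248
circle(B,8.00) ∩ circle(D,3.00): a=7.5302, h=2.7011
  candidates: C₊=(5.8670,2.9970) cross=16.814; C₋=(8.4310,-1.7580) cross=-16.814
  mode - wants cross < 0 → take C=(8.4310,-1.7580) (cross=-16.814)
ex = (C−B)/|BC| = (0.9888,0.1496); ey = (-0.1496,0.9888)
P = B + -0.72·ex + -1.05·ey = (-0.0339,-4.1003)

-0.03 -4.10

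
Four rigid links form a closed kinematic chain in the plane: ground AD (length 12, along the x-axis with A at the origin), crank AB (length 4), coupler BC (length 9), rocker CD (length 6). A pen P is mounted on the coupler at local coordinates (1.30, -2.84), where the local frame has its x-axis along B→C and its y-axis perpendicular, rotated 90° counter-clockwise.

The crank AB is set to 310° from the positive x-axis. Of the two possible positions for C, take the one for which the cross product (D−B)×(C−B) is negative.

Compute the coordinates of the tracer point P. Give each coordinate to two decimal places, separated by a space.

A=(0,0), D=(12.00,0)
B = A + 4.00·(cos310°, sin310°) = (2.5712, -3.0642)
|BD| = 9.9143
circle(B,9.00) ∩ circle(D,6.00): a=7.2266, h=5.3644
  candidates: C₊=(7.7860,4.2711) cross=53.184; C₋=(11.1019,-5.9324) cross=-53.184
  mode - wants cross < 0 → take C=(11.1019,-5.9324) (cross=-53.184)
ex = (C−B)/|BC| = (0.9479,-0.3187); ey = (0.3187,0.9479)
P = B + 1.30·ex + -2.84·ey = (2.8983,-6.1704)

2.90 -6.17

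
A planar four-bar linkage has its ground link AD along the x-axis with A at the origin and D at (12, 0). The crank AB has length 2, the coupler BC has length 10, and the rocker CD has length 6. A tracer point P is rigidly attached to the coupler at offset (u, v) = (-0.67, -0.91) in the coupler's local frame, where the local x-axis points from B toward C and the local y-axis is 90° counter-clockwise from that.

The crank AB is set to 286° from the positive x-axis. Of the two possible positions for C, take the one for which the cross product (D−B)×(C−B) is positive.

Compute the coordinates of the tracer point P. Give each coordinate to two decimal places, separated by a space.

0.64 -3.05

A=(0,0), D=(12.00,0)
B = A + 2.00·(cos286°, sin286°) = (0.5513, -1.9225)
|BD| = 11.6090
circle(B,10.00) ∩ circle(D,6.00): a=8.5610, h=5.1681
  candidates: C₊=(8.1382,4.5920) cross=59.997; C₋=(9.8499,-5.6015) cross=-59.997
  mode + wants cross > 0 → take C=(8.1382,4.5920) (cross=59.997)
ex = (C−B)/|BC| = (0.7587,0.6515); ey = (-0.6515,0.7587)
P = B + -0.67·ex + -0.91·ey = (0.6358,-3.0494)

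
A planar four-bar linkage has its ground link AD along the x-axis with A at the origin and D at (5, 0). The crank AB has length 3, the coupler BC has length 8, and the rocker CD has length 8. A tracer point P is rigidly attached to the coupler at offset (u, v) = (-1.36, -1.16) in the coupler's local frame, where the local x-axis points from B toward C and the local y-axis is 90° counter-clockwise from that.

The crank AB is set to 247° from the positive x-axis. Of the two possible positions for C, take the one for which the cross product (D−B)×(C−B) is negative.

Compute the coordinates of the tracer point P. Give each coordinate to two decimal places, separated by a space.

A=(0,0), D=(5.00,0)
B = A + 3.00·(cos247°, sin247°) = (-1.1722, -2.7615)
|BD| = 6.7618
circle(B,8.00) ∩ circle(D,8.00): a=3.3809, h=7.2505
  candidates: C₊=(-1.0472,5.2375) cross=49.026; C₋=(4.8750,-7.9990) cross=-49.026
  mode - wants cross < 0 → take C=(4.8750,-7.9990) (cross=-49.026)
ex = (C−B)/|BC| = (0.7559,-0.6547); ey = (0.6547,0.7559)
P = B + -1.36·ex + -1.16·ey = (-2.9597,-2.7480)

-2.96 -2.75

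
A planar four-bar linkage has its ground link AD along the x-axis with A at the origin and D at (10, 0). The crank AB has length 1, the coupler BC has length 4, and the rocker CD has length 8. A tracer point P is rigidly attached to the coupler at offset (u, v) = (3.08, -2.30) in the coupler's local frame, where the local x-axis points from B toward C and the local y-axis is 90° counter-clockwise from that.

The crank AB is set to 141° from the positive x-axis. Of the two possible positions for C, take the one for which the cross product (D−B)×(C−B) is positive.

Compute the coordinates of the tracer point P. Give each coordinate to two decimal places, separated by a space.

3.06 0.45

A=(0,0), D=(10.00,0)
B = A + 1.00·(cos141°, sin141°) = (-0.7771, 0.6293)
|BD| = 10.7955
circle(B,4.00) ∩ circle(D,8.00): a=3.1746, h=2.4335
  candidates: C₊=(2.5339,2.8736) cross=26.271; C₋=(2.2502,-1.9851) cross=-26.271
  mode + wants cross > 0 → take C=(2.5339,2.8736) (cross=26.271)
ex = (C−B)/|BC| = (0.8278,0.5611); ey = (-0.5611,0.8278)
P = B + 3.08·ex + -2.30·ey = (3.0628,0.4536)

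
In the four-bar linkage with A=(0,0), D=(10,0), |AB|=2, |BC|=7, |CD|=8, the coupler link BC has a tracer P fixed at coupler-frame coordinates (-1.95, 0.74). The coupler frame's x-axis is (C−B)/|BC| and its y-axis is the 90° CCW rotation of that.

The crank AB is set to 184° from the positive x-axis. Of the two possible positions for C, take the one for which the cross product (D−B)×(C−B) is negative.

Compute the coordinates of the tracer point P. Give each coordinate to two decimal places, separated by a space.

A=(0,0), D=(10.00,0)
B = A + 2.00·(cos184°, sin184°) = (-1.9951, -0.1395)
|BD| = 11.9959
circle(B,7.00) ∩ circle(D,8.00): a=5.3728, h=4.4870
  candidates: C₊=(3.3251,4.4097) cross=53.826; C₋=(3.4295,-4.5638) cross=-53.826
  mode - wants cross < 0 → take C=(3.4295,-4.5638) (cross=-53.826)
ex = (C−B)/|BC| = (0.7749,-0.6320); ey = (0.6320,0.7749)
P = B + -1.95·ex + 0.74·ey = (-3.0386,1.6664)

-3.04 1.67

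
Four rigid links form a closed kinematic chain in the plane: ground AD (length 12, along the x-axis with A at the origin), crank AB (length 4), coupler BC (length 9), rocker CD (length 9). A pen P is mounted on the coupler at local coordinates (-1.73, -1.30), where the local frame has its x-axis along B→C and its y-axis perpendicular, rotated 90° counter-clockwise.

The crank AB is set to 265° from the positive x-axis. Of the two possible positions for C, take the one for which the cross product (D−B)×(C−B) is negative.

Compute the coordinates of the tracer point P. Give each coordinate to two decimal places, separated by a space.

-2.47 -4.40

A=(0,0), D=(12.00,0)
B = A + 4.00·(cos265°, sin265°) = (-0.3486, -3.9848)
|BD| = 12.9756
circle(B,9.00) ∩ circle(D,9.00): a=6.4878, h=6.2376
  candidates: C₊=(3.9101,3.9438) cross=80.937; C₋=(7.7413,-7.9286) cross=-80.937
  mode - wants cross < 0 → take C=(7.7413,-7.9286) (cross=-80.937)
ex = (C−B)/|BC| = (0.8989,-0.4382); ey = (0.4382,0.8989)
P = B + -1.73·ex + -1.30·ey = (-2.4733,-4.3952)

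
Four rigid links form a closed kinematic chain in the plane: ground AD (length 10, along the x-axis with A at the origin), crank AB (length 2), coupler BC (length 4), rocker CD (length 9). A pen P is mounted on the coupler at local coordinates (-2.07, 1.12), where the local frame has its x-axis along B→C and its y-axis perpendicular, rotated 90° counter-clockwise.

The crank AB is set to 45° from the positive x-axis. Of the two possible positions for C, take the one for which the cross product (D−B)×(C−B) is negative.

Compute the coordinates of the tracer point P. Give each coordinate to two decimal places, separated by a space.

A=(0,0), D=(10.00,0)
B = A + 2.00·(cos45°, sin45°) = (1.4142, 1.4142)
|BD| = 8.7015
circle(B,4.00) ∩ circle(D,9.00): a=0.6157, h=3.9523
  candidates: C₊=(2.6641,5.2139) cross=34.391; C₋=(1.3794,-2.5856) cross=-34.391
  mode - wants cross < 0 → take C=(1.3794,-2.5856) (cross=-34.391)
ex = (C−B)/|BC| = (-0.0087,-1.0000); ey = (1.0000,-0.0087)
P = B + -2.07·ex + 1.12·ey = (2.5522,3.4744)

2.55 3.47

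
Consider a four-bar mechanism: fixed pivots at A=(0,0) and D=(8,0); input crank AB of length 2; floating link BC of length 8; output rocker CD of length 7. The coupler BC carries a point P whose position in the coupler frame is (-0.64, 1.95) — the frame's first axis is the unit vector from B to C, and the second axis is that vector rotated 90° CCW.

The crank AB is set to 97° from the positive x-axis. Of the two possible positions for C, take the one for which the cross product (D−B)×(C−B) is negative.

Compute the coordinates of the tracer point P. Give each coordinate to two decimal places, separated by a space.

1.22 3.42

A=(0,0), D=(8.00,0)
B = A + 2.00·(cos97°, sin97°) = (-0.2437, 1.9851)
|BD| = 8.4794
circle(B,8.00) ∩ circle(D,7.00): a=5.1242, h=6.1435
  candidates: C₊=(6.1763,6.7583) cross=52.093; C₋=(3.2998,-5.1873) cross=-52.093
  mode - wants cross < 0 → take C=(3.2998,-5.1873) (cross=-52.093)
ex = (C−B)/|BC| = (0.4429,-0.8965); ey = (0.8965,0.4429)
P = B + -0.64·ex + 1.95·ey = (1.2211,3.4226)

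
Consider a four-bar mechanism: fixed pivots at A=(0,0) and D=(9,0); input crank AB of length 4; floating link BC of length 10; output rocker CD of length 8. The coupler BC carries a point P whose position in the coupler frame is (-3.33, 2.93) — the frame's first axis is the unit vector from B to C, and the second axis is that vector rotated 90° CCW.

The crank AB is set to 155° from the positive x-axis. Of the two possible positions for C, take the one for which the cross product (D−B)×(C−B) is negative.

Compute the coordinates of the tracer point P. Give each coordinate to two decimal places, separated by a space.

A=(0,0), D=(9.00,0)
B = A + 4.00·(cos155°, sin155°) = (-3.6252, 1.6905)
|BD| = 12.7379
circle(B,10.00) ∩ circle(D,8.00): a=7.7821, h=6.2801
  candidates: C₊=(4.9214,6.8822) cross=79.995; C₋=(3.2545,-5.5668) cross=-79.995
  mode - wants cross < 0 → take C=(3.2545,-5.5668) (cross=-79.995)
ex = (C−B)/|BC| = (0.6880,-0.7257); ey = (0.7257,0.6880)
P = B + -3.33·ex + 2.93·ey = (-3.7898,6.1229)

-3.79 6.12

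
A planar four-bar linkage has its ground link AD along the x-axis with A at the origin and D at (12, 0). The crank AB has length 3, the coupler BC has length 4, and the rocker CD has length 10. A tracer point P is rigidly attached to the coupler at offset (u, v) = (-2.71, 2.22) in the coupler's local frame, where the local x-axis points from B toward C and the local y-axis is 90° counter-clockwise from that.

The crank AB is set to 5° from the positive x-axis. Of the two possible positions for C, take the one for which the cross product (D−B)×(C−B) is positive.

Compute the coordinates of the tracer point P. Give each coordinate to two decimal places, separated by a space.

A=(0,0), D=(12.00,0)
B = A + 3.00·(cos5°, sin5°) = (2.9886, 0.2615)
|BD| = 9.0152
circle(B,4.00) ∩ circle(D,10.00): a=-0.1512, h=3.9971
  candidates: C₊=(2.9534,4.2613) cross=36.035; C₋=(2.7215,-3.7296) cross=-36.035
  mode + wants cross > 0 → take C=(2.9534,4.2613) (cross=36.035)
ex = (C−B)/|BC| = (-0.0088,1.0000); ey = (-1.0000,-0.0088)
P = B + -2.71·ex + 2.22·ey = (0.7925,-2.4680)

0.79 -2.47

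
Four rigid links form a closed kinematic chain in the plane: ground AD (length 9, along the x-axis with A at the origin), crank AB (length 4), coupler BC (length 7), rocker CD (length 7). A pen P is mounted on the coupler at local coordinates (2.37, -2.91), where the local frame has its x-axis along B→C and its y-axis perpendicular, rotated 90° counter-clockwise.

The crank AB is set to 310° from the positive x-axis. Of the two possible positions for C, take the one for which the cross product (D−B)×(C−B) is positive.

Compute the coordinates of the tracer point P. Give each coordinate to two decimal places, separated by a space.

5.68 -0.96

A=(0,0), D=(9.00,0)
B = A + 4.00·(cos310°, sin310°) = (2.5712, -3.0642)
|BD| = 7.1217
circle(B,7.00) ∩ circle(D,7.00): a=3.5609, h=6.0266
  candidates: C₊=(3.1926,3.9082) cross=42.920; C₋=(8.3786,-6.9724) cross=-42.920
  mode + wants cross > 0 → take C=(3.1926,3.9082) (cross=42.920)
ex = (C−B)/|BC| = (0.0888,0.9961); ey = (-0.9961,0.0888)
P = B + 2.37·ex + -2.91·ey = (5.6801,-0.9619)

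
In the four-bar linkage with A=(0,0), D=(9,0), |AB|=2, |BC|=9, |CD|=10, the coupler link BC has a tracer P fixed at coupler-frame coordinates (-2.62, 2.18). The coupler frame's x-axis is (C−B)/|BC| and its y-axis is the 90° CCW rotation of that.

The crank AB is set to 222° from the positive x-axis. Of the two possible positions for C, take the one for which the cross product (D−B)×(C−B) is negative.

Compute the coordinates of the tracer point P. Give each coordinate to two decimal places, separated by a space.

A=(0,0), D=(9.00,0)
B = A + 2.00·(cos222°, sin222°) = (-1.4863, -1.3383)
|BD| = 10.5713
circle(B,9.00) ∩ circle(D,10.00): a=4.3870, h=7.8584
  candidates: C₊=(1.8706,7.0123) cross=83.074; C₋=(3.8602,-8.5781) cross=-83.074
  mode - wants cross < 0 → take C=(3.8602,-8.5781) (cross=-83.074)
ex = (C−B)/|BC| = (0.5941,-0.8044); ey = (0.8044,0.5941)
P = B + -2.62·ex + 2.18·ey = (-1.2891,2.0644)

-1.29 2.06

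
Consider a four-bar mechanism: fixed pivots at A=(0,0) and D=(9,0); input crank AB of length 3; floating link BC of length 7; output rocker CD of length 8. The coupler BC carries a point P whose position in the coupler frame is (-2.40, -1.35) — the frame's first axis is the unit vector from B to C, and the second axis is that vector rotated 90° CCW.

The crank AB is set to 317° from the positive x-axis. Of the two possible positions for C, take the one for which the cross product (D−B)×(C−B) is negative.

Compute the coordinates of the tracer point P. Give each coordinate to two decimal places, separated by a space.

-0.34 -0.97

A=(0,0), D=(9.00,0)
B = A + 3.00·(cos317°, sin317°) = (2.1941, -2.0460)
|BD| = 7.1068
circle(B,7.00) ∩ circle(D,8.00): a=2.4981, h=6.5391
  candidates: C₊=(2.7038,4.9354) cross=46.472; C₋=(6.4689,-7.5891) cross=-46.472
  mode - wants cross < 0 → take C=(6.4689,-7.5891) (cross=-46.472)
ex = (C−B)/|BC| = (0.6107,-0.7919); ey = (0.7919,0.6107)
P = B + -2.40·ex + -1.35·ey = (-0.3406,-0.9700)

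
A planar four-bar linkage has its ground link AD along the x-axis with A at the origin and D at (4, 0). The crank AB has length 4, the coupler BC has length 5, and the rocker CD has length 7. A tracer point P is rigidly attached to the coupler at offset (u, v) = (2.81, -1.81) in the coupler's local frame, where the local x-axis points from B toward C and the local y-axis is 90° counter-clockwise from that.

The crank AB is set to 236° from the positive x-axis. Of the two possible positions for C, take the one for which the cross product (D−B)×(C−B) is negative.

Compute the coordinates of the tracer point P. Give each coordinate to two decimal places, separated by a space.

-1.28 -6.52

A=(0,0), D=(4.00,0)
B = A + 4.00·(cos236°, sin236°) = (-2.2368, -3.3162)
|BD| = 7.0636
circle(B,5.00) ∩ circle(D,7.00): a=1.8329, h=4.6519
  candidates: C₊=(-2.8023,1.6518) cross=32.859; C₋=(1.5656,-6.5630) cross=-32.859
  mode - wants cross < 0 → take C=(1.5656,-6.5630) (cross=-32.859)
ex = (C−B)/|BC| = (0.7605,-0.6494); ey = (0.6494,0.7605)
P = B + 2.81·ex + -1.81·ey = (-1.2752,-6.5173)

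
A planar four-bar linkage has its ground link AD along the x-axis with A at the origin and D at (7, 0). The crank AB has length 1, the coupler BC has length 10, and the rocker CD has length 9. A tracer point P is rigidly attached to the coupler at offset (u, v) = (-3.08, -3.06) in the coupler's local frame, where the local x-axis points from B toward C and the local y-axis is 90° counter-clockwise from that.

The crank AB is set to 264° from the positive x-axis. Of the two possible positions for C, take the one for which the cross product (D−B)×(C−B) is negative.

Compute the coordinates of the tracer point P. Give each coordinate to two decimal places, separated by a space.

A=(0,0), D=(7.00,0)
B = A + 1.00·(cos264°, sin264°) = (-0.1045, -0.9945)
|BD| = 7.1738
circle(B,10.00) ∩ circle(D,9.00): a=4.9112, h=8.7109
  candidates: C₊=(3.5516,8.3132) cross=62.491; C₋=(5.9668,-8.9405) cross=-62.491
  mode - wants cross < 0 → take C=(5.9668,-8.9405) (cross=-62.491)
ex = (C−B)/|BC| = (0.6071,-0.7946); ey = (0.7946,0.6071)
P = B + -3.08·ex + -3.06·ey = (-4.4060,-0.4050)

-4.41 -0.40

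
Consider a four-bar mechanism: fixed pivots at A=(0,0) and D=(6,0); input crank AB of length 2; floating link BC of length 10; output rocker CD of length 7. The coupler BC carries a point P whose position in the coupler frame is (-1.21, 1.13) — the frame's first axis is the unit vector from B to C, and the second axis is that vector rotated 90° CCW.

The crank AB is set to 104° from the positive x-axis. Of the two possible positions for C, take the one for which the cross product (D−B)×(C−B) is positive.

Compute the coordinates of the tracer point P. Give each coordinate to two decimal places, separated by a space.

-2.08 2.38

A=(0,0), D=(6.00,0)
B = A + 2.00·(cos104°, sin104°) = (-0.4838, 1.9406)
|BD| = 6.7680
circle(B,10.00) ∩ circle(D,7.00): a=7.1517, h=6.9895
  candidates: C₊=(8.3717,6.5860) cross=47.305; C₋=(4.3635,-6.8060) cross=-47.305
  mode + wants cross > 0 → take C=(8.3717,6.5860) (cross=47.305)
ex = (C−B)/|BC| = (0.8856,0.4645); ey = (-0.4645,0.8856)
P = B + -1.21·ex + 1.13·ey = (-2.0803,2.3792)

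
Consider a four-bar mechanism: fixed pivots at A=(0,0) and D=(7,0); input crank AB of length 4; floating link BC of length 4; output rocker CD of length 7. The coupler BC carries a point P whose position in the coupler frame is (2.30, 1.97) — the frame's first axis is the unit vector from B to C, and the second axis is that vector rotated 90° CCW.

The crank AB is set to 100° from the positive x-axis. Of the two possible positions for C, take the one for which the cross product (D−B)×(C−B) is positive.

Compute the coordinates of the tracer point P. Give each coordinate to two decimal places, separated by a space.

0.52 6.71

A=(0,0), D=(7.00,0)
B = A + 4.00·(cos100°, sin100°) = (-0.6946, 3.9392)
|BD| = 8.6443
circle(B,4.00) ∩ circle(D,7.00): a=2.4134, h=3.1899
  candidates: C₊=(2.9073,5.6789) cross=27.575; C₋=(-0.0000,0.0000) cross=-27.575
  mode + wants cross > 0 → take C=(2.9073,5.6789) (cross=27.575)
ex = (C−B)/|BC| = (0.9005,0.4349); ey = (-0.4349,0.9005)
P = B + 2.30·ex + 1.97·ey = (0.5197,6.7135)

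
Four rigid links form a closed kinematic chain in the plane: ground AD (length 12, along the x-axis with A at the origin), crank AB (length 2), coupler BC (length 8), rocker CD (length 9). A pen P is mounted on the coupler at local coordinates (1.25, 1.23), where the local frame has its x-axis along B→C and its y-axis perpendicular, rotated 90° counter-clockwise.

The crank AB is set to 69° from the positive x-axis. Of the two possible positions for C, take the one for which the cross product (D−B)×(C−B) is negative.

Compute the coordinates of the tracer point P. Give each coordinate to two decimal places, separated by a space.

2.40 1.37

A=(0,0), D=(12.00,0)
B = A + 2.00·(cos69°, sin69°) = (0.7167, 1.8672)
|BD| = 11.4367
circle(B,8.00) ∩ circle(D,9.00): a=4.9751, h=6.2648
  candidates: C₊=(6.6479,7.2357) cross=71.649; C₋=(4.6023,-5.1259) cross=-71.649
  mode - wants cross < 0 → take C=(4.6023,-5.1259) (cross=-71.649)
ex = (C−B)/|BC| = (0.4857,-0.8741); ey = (0.8741,0.4857)
P = B + 1.25·ex + 1.23·ey = (2.3990,1.3719)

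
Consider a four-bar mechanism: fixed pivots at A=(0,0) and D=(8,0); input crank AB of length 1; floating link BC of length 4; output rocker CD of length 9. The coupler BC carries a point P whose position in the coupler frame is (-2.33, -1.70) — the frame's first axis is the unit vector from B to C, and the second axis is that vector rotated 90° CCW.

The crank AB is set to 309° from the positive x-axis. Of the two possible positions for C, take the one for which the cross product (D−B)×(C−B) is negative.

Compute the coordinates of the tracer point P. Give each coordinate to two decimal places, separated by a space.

A=(0,0), D=(8.00,0)
B = A + 1.00·(cos309°, sin309°) = (0.6293, -0.7771)
|BD| = 7.4115
circle(B,4.00) ∩ circle(D,9.00): a=-0.6793, h=3.9419
  candidates: C₊=(-0.4596,3.0718) cross=29.216; C₋=(0.3671,-4.7685) cross=-29.216
  mode - wants cross < 0 → take C=(0.3671,-4.7685) (cross=-29.216)
ex = (C−B)/|BC| = (-0.0656,-0.9978); ey = (0.9978,-0.0656)
P = B + -2.33·ex + -1.70·ey = (-0.9143,1.6593)

-0.91 1.66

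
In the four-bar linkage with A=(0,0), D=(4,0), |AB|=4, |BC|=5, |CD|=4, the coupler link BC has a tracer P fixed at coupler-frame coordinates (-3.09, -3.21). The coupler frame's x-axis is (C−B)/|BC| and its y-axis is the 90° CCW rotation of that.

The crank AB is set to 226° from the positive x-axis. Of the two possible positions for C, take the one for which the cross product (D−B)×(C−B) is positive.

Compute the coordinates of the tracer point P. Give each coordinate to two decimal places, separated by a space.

A=(0,0), D=(4.00,0)
B = A + 4.00·(cos226°, sin226°) = (-2.7786, -2.8774)
|BD| = 7.3640
circle(B,5.00) ∩ circle(D,4.00): a=4.2931, h=2.5631
  candidates: C₊=(0.1717,1.1594) cross=18.875; C₋=(2.1747,-3.5592) cross=-18.875
  mode + wants cross > 0 → take C=(0.1717,1.1594) (cross=18.875)
ex = (C−B)/|BC| = (0.5901,0.8074); ey = (-0.8074,0.5901)
P = B + -3.09·ex + -3.21·ey = (-2.0103,-7.2662)

-2.01 -7.27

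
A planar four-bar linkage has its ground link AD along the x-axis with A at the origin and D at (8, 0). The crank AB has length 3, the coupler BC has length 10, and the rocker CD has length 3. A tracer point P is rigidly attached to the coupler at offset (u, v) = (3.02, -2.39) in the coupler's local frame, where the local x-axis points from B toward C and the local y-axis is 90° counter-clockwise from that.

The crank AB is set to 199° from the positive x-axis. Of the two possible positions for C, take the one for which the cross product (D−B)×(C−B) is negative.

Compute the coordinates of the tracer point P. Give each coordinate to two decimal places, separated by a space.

A=(0,0), D=(8.00,0)
B = A + 3.00·(cos199°, sin199°) = (-2.8366, -0.9767)
|BD| = 10.8805
circle(B,10.00) ∩ circle(D,3.00): a=9.6220, h=2.7233
  candidates: C₊=(6.5022,2.5993) cross=29.631; C₋=(6.9911,-2.8253) cross=-29.631
  mode - wants cross < 0 → take C=(6.9911,-2.8253) (cross=-29.631)
ex = (C−B)/|BC| = (0.9828,-0.1849); ey = (0.1849,0.9828)
P = B + 3.02·ex + -2.39·ey = (-0.3104,-3.8838)

-0.31 -3.88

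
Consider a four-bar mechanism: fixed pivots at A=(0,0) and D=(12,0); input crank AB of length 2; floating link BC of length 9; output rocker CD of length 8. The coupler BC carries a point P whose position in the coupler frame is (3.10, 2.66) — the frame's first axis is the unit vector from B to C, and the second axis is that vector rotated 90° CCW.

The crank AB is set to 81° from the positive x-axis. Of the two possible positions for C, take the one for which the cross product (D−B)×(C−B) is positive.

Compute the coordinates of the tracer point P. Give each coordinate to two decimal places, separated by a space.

A=(0,0), D=(12.00,0)
B = A + 2.00·(cos81°, sin81°) = (0.3129, 1.9754)
|BD| = 11.8529
circle(B,9.00) ∩ circle(D,8.00): a=6.6436, h=6.0715
  candidates: C₊=(7.8754,6.8547) cross=71.965; C₋=(5.8517,-5.1184) cross=-71.965
  mode + wants cross > 0 → take C=(7.8754,6.8547) (cross=71.965)
ex = (C−B)/|BC| = (0.8403,0.5422); ey = (-0.5422,0.8403)
P = B + 3.10·ex + 2.66·ey = (1.4756,5.8912)

1.48 5.89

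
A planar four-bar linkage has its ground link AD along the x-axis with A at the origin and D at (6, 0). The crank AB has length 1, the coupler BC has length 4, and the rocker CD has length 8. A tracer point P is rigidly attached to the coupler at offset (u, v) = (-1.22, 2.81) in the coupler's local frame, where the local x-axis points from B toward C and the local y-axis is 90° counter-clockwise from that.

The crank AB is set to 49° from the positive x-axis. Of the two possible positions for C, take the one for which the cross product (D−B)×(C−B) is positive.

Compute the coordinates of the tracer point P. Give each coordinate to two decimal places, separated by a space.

-1.64 -1.27

A=(0,0), D=(6.00,0)
B = A + 1.00·(cos49°, sin49°) = (0.6561, 0.7547)
|BD| = 5.3970
circle(B,4.00) ∩ circle(D,8.00): a=-1.7485, h=3.5976
  candidates: C₊=(-0.5721,4.5615) cross=19.416; C₋=(-1.5783,-2.5631) cross=-19.416
  mode + wants cross > 0 → take C=(-0.5721,4.5615) (cross=19.416)
ex = (C−B)/|BC| = (-0.3070,0.9517); ey = (-0.9517,-0.3070)
P = B + -1.22·ex + 2.81·ey = (-1.6436,-1.2692)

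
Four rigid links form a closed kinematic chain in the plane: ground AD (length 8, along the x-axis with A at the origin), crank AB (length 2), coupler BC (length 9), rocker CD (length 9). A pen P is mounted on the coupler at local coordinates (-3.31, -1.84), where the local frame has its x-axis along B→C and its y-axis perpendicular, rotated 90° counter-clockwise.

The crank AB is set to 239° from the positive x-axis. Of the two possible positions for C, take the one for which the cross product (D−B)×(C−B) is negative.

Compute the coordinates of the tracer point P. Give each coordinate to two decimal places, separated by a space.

A=(0,0), D=(8.00,0)
B = A + 2.00·(cos239°, sin239°) = (-1.0301, -1.7143)
|BD| = 9.1914
circle(B,9.00) ∩ circle(D,9.00): a=4.5957, h=7.7382
  candidates: C₊=(2.0417,6.7452) cross=71.125; C₋=(4.9283,-8.4596) cross=-71.125
  mode - wants cross < 0 → take C=(4.9283,-8.4596) (cross=-71.125)
ex = (C−B)/|BC| = (0.6620,-0.7495); ey = (0.7495,0.6620)
P = B + -3.31·ex + -1.84·ey = (-4.6004,-0.4517)

-4.60 -0.45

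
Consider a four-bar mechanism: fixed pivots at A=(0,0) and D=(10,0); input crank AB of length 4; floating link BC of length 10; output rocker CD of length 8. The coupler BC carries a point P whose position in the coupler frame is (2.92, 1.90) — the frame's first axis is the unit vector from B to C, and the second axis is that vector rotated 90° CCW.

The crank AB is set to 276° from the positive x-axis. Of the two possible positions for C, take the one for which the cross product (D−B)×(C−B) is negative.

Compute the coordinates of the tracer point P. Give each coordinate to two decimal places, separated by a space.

A=(0,0), D=(10.00,0)
B = A + 4.00·(cos276°, sin276°) = (0.4181, -3.9781)
|BD| = 10.3749
circle(B,10.00) ∩ circle(D,8.00): a=6.9224, h=7.2167
  candidates: C₊=(4.0443,5.3413) cross=74.872; C₋=(9.5785,-7.9889) cross=-74.872
  mode - wants cross < 0 → take C=(9.5785,-7.9889) (cross=-74.872)
ex = (C−B)/|BC| = (0.9160,-0.4011); ey = (0.4011,0.9160)
P = B + 2.92·ex + 1.90·ey = (3.8550,-3.4088)

3.86 -3.41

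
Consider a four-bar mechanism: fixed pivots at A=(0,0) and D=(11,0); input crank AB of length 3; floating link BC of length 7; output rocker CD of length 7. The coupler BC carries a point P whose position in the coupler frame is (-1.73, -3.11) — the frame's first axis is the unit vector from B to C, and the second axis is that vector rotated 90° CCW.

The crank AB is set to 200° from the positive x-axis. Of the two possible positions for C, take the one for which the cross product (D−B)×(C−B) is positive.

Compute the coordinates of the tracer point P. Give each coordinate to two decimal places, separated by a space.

-3.84 -4.44

A=(0,0), D=(11.00,0)
B = A + 3.00·(cos200°, sin200°) = (-2.8191, -1.0261)
|BD| = 13.8571
circle(B,7.00) ∩ circle(D,7.00): a=6.9286, h=0.9975
  candidates: C₊=(4.0166,0.4818) cross=13.823; C₋=(4.1643,-1.5078) cross=-13.823
  mode + wants cross > 0 → take C=(4.0166,0.4818) (cross=13.823)
ex = (C−B)/|BC| = (0.9765,0.2154); ey = (-0.2154,0.9765)
P = B + -1.73·ex + -3.11·ey = (-3.8386,-4.4357)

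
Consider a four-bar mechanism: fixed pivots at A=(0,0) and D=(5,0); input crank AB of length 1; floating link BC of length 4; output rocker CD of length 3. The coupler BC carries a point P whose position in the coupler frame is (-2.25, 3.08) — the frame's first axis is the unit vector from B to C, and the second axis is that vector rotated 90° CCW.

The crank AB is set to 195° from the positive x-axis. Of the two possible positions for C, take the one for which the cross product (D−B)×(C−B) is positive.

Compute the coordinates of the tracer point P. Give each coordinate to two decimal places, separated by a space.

-4.43 1.33

A=(0,0), D=(5.00,0)
B = A + 1.00·(cos195°, sin195°) = (-0.9659, -0.2588)
|BD| = 5.9715
circle(B,4.00) ∩ circle(D,3.00): a=3.5719, h=1.8005
  candidates: C₊=(2.5246,1.6948) cross=10.752; C₋=(2.6806,-1.9028) cross=-10.752
  mode + wants cross > 0 → take C=(2.5246,1.6948) (cross=10.752)
ex = (C−B)/|BC| = (0.8726,0.4884); ey = (-0.4884,0.8726)
P = B + -2.25·ex + 3.08·ey = (-4.4336,1.3300)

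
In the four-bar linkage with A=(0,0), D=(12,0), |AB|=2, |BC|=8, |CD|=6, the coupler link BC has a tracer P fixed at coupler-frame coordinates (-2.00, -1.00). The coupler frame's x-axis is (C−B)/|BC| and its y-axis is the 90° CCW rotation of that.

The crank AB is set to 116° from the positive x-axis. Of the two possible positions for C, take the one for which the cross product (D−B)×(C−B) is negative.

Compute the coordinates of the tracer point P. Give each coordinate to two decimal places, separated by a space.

A=(0,0), D=(12.00,0)
B = A + 2.00·(cos116°, sin116°) = (-0.8767, 1.7976)
|BD| = 13.0016
circle(B,8.00) ∩ circle(D,6.00): a=7.5776, h=2.5652
  candidates: C₊=(6.9827,3.2904) cross=33.351; C₋=(6.2734,-1.7906) cross=-33.351
  mode - wants cross < 0 → take C=(6.2734,-1.7906) (cross=-33.351)
ex = (C−B)/|BC| = (0.8938,-0.4485); ey = (0.4485,0.8938)
P = B + -2.00·ex + -1.00·ey = (-3.1128,1.8009)

-3.11 1.80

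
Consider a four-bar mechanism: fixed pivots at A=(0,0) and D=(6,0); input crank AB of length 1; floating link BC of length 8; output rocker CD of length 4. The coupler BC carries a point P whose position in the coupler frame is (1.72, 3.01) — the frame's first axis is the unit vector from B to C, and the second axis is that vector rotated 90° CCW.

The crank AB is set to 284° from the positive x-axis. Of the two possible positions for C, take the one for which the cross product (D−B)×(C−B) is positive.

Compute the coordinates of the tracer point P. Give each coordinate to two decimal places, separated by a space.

A=(0,0), D=(6.00,0)
B = A + 1.00·(cos284°, sin284°) = (0.2419, -0.9703)
|BD| = 5.8393
circle(B,8.00) ∩ circle(D,4.00): a=7.0297, h=3.8187
  candidates: C₊=(6.5394,3.9635) cross=22.299; C₋=(7.8085,-3.5678) cross=-22.299
  mode + wants cross > 0 → take C=(6.5394,3.9635) (cross=22.299)
ex = (C−B)/|BC| = (0.7872,0.6167); ey = (-0.6167,0.7872)
P = B + 1.72·ex + 3.01·ey = (-0.2605,2.4599)

-0.26 2.46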